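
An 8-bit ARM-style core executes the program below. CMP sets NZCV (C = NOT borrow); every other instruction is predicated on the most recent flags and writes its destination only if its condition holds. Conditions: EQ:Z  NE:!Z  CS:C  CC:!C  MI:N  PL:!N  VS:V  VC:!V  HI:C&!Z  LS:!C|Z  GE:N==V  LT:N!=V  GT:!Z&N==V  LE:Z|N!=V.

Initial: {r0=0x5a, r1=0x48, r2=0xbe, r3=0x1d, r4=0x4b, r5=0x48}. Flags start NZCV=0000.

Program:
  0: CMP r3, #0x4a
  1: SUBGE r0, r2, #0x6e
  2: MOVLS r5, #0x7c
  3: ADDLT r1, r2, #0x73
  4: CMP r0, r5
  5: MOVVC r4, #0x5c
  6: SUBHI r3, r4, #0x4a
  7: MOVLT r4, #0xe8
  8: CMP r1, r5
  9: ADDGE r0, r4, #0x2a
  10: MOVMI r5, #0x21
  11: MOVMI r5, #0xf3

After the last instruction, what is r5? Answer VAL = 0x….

VAL = 0xf3

[0] flags=1000 → (cmp)
[1] flags=1000 GE?F → skip
[2] flags=1000 LS?T → r5=0x7c
[3] flags=1000 LT?T → r1=0x31
[4] flags=1000 → (cmp)
[5] flags=1000 VC?T → r4=0x5c
[6] flags=1000 HI?F → skip
[7] flags=1000 LT?T → r4=0xe8
[8] flags=1000 → (cmp)
[9] flags=1000 GE?F → skip
[10] flags=1000 MI?T → r5=0x21
[11] flags=1000 MI?T → r5=0xf3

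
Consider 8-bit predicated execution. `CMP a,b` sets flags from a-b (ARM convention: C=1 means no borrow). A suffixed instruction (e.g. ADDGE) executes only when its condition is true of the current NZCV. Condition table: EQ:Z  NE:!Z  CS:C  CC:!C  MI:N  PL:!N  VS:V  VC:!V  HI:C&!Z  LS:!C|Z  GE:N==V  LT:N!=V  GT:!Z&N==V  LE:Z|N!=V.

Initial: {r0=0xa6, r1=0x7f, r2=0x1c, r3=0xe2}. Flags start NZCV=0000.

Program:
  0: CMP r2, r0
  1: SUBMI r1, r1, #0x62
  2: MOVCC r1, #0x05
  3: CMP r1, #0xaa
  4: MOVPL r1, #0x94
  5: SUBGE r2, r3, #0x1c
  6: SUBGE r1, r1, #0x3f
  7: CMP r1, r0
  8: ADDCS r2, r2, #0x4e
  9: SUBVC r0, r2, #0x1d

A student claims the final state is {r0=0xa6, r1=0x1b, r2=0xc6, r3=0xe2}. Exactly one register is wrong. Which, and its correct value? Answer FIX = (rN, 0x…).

FIX = (r1, 0x55)

[0] flags=0000 → (cmp)
[1] flags=0000 MI?F → skip
[2] flags=0000 CC?T → r1=0x05
[3] flags=0000 → (cmp)
[4] flags=0000 PL?T → r1=0x94
[5] flags=0000 GE?T → r2=0xc6
[6] flags=0000 GE?T → r1=0x55
[7] flags=1001 → (cmp)
[8] flags=1001 CS?F → skip
[9] flags=1001 VC?F → skip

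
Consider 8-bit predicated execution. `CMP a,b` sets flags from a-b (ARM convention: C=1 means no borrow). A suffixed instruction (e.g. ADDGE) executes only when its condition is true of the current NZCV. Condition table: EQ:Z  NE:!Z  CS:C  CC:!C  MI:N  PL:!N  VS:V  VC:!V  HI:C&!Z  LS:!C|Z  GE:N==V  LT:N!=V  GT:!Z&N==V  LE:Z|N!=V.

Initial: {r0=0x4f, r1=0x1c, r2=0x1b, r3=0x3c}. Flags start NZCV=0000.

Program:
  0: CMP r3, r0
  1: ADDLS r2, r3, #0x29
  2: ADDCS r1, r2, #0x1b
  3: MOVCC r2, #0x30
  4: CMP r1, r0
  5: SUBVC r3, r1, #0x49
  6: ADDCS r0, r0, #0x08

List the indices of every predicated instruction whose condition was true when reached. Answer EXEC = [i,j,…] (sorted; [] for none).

EXEC = [1,3,5]

[0] flags=1000 → (cmp)
[1] flags=1000 LS?T → r2=0x65
[2] flags=1000 CS?F → skip
[3] flags=1000 CC?T → r2=0x30
[4] flags=1000 → (cmp)
[5] flags=1000 VC?T → r3=0xd3
[6] flags=1000 CS?F → skip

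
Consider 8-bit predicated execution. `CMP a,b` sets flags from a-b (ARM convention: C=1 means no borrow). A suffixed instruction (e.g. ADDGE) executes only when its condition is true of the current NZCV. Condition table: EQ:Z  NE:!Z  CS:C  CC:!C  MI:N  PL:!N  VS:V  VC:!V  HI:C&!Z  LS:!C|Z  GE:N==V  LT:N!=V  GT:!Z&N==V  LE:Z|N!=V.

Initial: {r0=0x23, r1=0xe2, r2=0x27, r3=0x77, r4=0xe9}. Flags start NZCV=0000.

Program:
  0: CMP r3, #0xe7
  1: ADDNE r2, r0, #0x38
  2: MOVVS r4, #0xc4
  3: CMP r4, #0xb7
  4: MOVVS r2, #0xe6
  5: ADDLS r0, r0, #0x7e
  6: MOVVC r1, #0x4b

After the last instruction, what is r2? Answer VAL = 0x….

VAL = 0x5b

0: ✓ CMP  NZCV=1001
1: ✓ ADDNE  r2←0x5b
2: ✓ MOVVS  r4←0xc4
3: ✓ CMP  NZCV=0010
4: · MOVVS
5: · ADDLS
6: ✓ MOVVC  r1←0x4b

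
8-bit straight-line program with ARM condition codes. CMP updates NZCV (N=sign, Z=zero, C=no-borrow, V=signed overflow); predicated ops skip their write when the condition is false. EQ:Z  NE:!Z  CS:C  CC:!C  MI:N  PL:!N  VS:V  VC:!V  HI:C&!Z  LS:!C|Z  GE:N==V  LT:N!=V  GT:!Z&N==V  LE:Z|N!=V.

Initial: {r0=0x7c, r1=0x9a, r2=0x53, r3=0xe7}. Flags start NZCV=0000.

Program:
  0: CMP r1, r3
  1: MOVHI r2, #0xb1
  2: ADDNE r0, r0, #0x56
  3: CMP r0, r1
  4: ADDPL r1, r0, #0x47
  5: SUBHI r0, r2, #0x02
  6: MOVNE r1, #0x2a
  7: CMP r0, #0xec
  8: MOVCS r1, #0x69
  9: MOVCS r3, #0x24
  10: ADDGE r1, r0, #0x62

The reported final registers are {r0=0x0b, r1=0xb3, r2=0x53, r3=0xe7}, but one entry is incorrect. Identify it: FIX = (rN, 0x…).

FIX = (r0, 0x51)

0: ✓ CMP  NZCV=1000
1: · MOVHI
2: ✓ ADDNE  r0←0xd2
3: ✓ CMP  NZCV=0010
4: ✓ ADDPL  r1←0x19
5: ✓ SUBHI  r0←0x51
6: ✓ MOVNE  r1←0x2a
7: ✓ CMP  NZCV=0000
8: · MOVCS
9: · MOVCS
10: ✓ ADDGE  r1←0xb3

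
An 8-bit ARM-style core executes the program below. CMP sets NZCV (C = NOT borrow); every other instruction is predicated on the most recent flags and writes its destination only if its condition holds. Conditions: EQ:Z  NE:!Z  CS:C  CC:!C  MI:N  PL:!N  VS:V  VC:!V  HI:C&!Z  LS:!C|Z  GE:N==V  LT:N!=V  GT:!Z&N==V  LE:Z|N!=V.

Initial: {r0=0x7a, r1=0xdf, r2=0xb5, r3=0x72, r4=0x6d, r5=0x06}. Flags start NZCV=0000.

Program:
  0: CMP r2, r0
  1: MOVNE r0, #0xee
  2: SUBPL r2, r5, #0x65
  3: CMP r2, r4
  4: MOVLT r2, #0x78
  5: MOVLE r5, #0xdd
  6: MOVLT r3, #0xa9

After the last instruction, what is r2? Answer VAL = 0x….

0: ✓ CMP  NZCV=0011
1: ✓ MOVNE  r0←0xee
2: ✓ SUBPL  r2←0xa1
3: ✓ CMP  NZCV=0011
4: ✓ MOVLT  r2←0x78
5: ✓ MOVLE  r5←0xdd
6: ✓ MOVLT  r3←0xa9

VAL = 0x78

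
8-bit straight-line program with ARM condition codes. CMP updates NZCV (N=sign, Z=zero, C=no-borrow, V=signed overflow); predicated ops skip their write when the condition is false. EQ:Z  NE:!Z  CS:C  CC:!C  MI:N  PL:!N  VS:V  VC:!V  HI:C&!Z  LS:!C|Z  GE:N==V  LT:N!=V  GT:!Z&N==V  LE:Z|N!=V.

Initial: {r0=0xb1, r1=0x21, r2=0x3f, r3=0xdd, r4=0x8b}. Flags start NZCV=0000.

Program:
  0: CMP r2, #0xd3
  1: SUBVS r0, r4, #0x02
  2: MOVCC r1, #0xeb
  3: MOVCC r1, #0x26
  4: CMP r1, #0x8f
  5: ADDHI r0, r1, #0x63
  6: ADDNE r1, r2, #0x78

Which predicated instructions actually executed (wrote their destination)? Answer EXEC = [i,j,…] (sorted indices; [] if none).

EXEC = [2,3,6]

0: ✓ CMP  NZCV=0000
1: · SUBVS
2: ✓ MOVCC  r1←0xeb
3: ✓ MOVCC  r1←0x26
4: ✓ CMP  NZCV=1001
5: · ADDHI
6: ✓ ADDNE  r1←0xb7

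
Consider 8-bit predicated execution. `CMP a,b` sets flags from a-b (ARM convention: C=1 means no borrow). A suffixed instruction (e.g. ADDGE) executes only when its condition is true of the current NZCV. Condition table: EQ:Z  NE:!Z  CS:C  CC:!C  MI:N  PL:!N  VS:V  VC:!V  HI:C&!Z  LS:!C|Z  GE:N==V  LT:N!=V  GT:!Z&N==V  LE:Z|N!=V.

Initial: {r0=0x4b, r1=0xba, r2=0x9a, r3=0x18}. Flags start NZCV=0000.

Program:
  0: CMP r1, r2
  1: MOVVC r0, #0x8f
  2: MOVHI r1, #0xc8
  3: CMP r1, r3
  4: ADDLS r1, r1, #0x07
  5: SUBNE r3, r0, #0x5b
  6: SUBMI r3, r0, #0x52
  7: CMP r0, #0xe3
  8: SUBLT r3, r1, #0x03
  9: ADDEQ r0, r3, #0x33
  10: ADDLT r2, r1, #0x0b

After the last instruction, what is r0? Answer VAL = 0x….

[0] flags=0010 → (cmp)
[1] flags=0010 VC?T → r0=0x8f
[2] flags=0010 HI?T → r1=0xc8
[3] flags=1010 → (cmp)
[4] flags=1010 LS?F → skip
[5] flags=1010 NE?T → r3=0x34
[6] flags=1010 MI?T → r3=0x3d
[7] flags=1000 → (cmp)
[8] flags=1000 LT?T → r3=0xc5
[9] flags=1000 EQ?F → skip
[10] flags=1000 LT?T → r2=0xd3

VAL = 0x8f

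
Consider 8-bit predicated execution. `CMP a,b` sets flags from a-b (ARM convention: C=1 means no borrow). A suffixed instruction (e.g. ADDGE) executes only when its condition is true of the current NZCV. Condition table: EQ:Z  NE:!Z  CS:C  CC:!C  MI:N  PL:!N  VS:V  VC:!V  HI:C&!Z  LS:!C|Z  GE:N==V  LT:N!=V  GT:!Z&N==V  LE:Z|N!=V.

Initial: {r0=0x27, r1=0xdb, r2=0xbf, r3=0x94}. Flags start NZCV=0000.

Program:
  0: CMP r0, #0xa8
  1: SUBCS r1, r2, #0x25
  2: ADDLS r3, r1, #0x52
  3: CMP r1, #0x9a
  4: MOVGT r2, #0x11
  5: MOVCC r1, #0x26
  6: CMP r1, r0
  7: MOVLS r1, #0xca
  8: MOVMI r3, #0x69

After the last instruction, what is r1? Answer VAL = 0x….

VAL = 0xdb

0: ✓ CMP  NZCV=0000
1: · SUBCS
2: ✓ ADDLS  r3←0x2d
3: ✓ CMP  NZCV=0010
4: ✓ MOVGT  r2←0x11
5: · MOVCC
6: ✓ CMP  NZCV=1010
7: · MOVLS
8: ✓ MOVMI  r3←0x69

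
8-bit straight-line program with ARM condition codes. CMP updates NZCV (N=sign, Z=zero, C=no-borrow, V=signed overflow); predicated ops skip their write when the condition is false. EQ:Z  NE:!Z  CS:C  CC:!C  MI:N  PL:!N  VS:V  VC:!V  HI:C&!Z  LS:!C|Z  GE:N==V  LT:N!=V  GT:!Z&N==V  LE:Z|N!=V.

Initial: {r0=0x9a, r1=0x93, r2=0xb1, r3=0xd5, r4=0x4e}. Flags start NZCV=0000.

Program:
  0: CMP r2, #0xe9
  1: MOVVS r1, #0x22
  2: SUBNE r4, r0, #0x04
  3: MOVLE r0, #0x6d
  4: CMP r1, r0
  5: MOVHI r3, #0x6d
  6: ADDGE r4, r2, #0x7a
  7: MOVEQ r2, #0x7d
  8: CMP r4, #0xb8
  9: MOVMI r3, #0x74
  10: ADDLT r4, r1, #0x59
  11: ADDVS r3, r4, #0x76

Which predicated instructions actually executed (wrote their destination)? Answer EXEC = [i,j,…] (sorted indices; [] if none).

EXEC = [2,3,5,9,10]

[0] flags=1000 → (cmp)
[1] flags=1000 VS?F → skip
[2] flags=1000 NE?T → r4=0x96
[3] flags=1000 LE?T → r0=0x6d
[4] flags=0011 → (cmp)
[5] flags=0011 HI?T → r3=0x6d
[6] flags=0011 GE?F → skip
[7] flags=0011 EQ?F → skip
[8] flags=1000 → (cmp)
[9] flags=1000 MI?T → r3=0x74
[10] flags=1000 LT?T → r4=0xec
[11] flags=1000 VS?F → skip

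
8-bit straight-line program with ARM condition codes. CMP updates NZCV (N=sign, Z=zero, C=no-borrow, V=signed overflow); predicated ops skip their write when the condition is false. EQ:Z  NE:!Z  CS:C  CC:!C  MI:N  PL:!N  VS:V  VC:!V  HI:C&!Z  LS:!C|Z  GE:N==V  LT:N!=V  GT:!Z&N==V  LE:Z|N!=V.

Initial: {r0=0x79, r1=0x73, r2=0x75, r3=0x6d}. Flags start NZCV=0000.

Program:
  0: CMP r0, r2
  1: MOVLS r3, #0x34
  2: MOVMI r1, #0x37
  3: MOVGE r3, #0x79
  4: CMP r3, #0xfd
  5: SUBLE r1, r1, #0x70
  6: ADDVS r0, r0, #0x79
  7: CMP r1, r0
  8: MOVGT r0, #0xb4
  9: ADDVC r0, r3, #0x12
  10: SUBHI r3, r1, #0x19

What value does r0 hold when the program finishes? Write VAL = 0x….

[0] flags=0010 → (cmp)
[1] flags=0010 LS?F → skip
[2] flags=0010 MI?F → skip
[3] flags=0010 GE?T → r3=0x79
[4] flags=0000 → (cmp)
[5] flags=0000 LE?F → skip
[6] flags=0000 VS?F → skip
[7] flags=1000 → (cmp)
[8] flags=1000 GT?F → skip
[9] flags=1000 VC?T → r0=0x8b
[10] flags=1000 HI?F → skip

VAL = 0x8b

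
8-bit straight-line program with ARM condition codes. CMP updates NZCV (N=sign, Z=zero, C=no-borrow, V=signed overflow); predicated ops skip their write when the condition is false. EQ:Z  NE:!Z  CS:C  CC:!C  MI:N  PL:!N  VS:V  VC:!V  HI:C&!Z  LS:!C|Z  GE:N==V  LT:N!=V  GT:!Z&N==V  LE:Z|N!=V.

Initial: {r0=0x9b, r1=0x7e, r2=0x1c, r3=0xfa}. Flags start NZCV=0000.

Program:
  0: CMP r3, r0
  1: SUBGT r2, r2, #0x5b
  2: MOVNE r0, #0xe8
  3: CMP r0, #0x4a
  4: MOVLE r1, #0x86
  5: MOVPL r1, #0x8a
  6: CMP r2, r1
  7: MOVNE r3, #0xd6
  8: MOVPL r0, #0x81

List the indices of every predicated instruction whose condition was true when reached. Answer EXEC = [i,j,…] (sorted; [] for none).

[0] flags=0010 → (cmp)
[1] flags=0010 GT?T → r2=0xc1
[2] flags=0010 NE?T → r0=0xe8
[3] flags=1010 → (cmp)
[4] flags=1010 LE?T → r1=0x86
[5] flags=1010 PL?F → skip
[6] flags=0010 → (cmp)
[7] flags=0010 NE?T → r3=0xd6
[8] flags=0010 PL?T → r0=0x81

EXEC = [1,2,4,7,8]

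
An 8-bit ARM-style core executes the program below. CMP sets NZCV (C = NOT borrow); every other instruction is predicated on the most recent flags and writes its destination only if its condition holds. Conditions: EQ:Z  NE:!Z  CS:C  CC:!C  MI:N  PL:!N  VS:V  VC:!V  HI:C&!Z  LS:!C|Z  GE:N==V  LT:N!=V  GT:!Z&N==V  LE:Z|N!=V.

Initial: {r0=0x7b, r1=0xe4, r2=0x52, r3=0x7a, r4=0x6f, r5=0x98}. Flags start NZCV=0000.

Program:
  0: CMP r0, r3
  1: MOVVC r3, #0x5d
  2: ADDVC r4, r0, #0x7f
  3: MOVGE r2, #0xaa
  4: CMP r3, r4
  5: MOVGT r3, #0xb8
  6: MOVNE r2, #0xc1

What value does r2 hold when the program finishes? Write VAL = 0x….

0: ✓ CMP  NZCV=0010
1: ✓ MOVVC  r3←0x5d
2: ✓ ADDVC  r4←0xfa
3: ✓ MOVGE  r2←0xaa
4: ✓ CMP  NZCV=0000
5: ✓ MOVGT  r3←0xb8
6: ✓ MOVNE  r2←0xc1

VAL = 0xc1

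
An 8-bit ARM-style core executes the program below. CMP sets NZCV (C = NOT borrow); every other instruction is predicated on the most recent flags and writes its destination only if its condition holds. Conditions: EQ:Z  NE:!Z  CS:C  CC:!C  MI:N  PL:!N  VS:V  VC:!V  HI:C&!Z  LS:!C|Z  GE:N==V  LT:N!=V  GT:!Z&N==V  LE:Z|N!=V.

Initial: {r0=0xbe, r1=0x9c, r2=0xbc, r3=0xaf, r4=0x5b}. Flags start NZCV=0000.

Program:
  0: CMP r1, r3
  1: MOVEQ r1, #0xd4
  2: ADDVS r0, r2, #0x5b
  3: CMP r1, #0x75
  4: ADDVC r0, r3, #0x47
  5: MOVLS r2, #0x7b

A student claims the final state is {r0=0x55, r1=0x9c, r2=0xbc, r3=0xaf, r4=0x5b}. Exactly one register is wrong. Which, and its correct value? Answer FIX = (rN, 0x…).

FIX = (r0, 0xbe)

[0] flags=1000 → (cmp)
[1] flags=1000 EQ?F → skip
[2] flags=1000 VS?F → skip
[3] flags=0011 → (cmp)
[4] flags=0011 VC?F → skip
[5] flags=0011 LS?F → skip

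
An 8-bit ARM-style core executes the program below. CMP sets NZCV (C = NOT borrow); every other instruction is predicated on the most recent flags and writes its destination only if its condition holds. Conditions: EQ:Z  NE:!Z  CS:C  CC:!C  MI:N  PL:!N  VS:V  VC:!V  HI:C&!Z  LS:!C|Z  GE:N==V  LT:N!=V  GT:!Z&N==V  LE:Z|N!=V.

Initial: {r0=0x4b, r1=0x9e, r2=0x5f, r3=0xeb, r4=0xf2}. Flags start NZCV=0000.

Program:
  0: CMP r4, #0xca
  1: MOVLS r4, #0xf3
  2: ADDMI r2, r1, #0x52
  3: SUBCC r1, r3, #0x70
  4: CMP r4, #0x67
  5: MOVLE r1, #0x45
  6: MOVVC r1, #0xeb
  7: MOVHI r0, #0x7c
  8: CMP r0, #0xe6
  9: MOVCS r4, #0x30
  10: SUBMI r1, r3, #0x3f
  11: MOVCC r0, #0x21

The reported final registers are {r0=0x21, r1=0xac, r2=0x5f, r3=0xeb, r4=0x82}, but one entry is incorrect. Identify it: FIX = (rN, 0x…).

0: ✓ CMP  NZCV=0010
1: · MOVLS
2: · ADDMI
3: · SUBCC
4: ✓ CMP  NZCV=1010
5: ✓ MOVLE  r1←0x45
6: ✓ MOVVC  r1←0xeb
7: ✓ MOVHI  r0←0x7c
8: ✓ CMP  NZCV=1001
9: · MOVCS
10: ✓ SUBMI  r1←0xac
11: ✓ MOVCC  r0←0x21

FIX = (r4, 0xf2)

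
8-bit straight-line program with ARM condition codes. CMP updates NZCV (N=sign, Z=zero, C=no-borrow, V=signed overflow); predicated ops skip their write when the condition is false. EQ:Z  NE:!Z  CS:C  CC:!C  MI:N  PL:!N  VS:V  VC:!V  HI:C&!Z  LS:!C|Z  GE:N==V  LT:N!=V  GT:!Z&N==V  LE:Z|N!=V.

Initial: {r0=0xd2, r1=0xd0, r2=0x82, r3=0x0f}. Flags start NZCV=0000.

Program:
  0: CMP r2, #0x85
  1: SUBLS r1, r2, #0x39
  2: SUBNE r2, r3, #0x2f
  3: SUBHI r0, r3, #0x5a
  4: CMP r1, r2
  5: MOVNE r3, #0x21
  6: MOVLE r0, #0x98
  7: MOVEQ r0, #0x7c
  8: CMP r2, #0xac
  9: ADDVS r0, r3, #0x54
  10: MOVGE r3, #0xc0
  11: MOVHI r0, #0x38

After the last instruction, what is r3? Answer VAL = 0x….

0: ✓ CMP  NZCV=1000
1: ✓ SUBLS  r1←0x49
2: ✓ SUBNE  r2←0xe0
3: · SUBHI
4: ✓ CMP  NZCV=0000
5: ✓ MOVNE  r3←0x21
6: · MOVLE
7: · MOVEQ
8: ✓ CMP  NZCV=0010
9: · ADDVS
10: ✓ MOVGE  r3←0xc0
11: ✓ MOVHI  r0←0x38

VAL = 0xc0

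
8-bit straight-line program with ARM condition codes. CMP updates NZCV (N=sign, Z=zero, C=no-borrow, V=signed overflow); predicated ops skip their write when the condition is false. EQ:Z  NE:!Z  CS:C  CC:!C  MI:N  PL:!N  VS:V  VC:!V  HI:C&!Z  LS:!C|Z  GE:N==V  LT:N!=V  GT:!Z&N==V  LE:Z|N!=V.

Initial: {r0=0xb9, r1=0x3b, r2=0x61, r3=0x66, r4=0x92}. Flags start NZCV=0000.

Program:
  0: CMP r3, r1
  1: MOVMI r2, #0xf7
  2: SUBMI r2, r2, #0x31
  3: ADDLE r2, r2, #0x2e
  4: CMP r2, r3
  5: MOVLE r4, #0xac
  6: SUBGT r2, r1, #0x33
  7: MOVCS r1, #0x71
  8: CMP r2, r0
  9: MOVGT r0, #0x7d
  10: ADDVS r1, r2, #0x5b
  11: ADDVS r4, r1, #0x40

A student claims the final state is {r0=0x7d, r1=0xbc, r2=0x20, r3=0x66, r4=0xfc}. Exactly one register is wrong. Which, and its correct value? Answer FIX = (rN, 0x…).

FIX = (r2, 0x61)

[0] flags=0010 → (cmp)
[1] flags=0010 MI?F → skip
[2] flags=0010 MI?F → skip
[3] flags=0010 LE?F → skip
[4] flags=1000 → (cmp)
[5] flags=1000 LE?T → r4=0xac
[6] flags=1000 GT?F → skip
[7] flags=1000 CS?F → skip
[8] flags=1001 → (cmp)
[9] flags=1001 GT?T → r0=0x7d
[10] flags=1001 VS?T → r1=0xbc
[11] flags=1001 VS?T → r4=0xfc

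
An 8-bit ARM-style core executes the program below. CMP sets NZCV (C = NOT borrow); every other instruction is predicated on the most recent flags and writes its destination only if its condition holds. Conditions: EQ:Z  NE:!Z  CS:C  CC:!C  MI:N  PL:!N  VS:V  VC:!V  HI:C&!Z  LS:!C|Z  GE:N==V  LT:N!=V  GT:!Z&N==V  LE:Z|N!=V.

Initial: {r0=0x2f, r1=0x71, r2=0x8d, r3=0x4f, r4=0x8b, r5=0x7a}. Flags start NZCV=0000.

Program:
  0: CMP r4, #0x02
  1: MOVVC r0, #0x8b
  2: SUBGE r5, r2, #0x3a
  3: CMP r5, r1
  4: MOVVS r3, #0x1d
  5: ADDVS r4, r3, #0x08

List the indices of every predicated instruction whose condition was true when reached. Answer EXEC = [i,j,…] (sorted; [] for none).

0: ✓ CMP  NZCV=1010
1: ✓ MOVVC  r0←0x8b
2: · SUBGE
3: ✓ CMP  NZCV=0010
4: · MOVVS
5: · ADDVS

EXEC = [1]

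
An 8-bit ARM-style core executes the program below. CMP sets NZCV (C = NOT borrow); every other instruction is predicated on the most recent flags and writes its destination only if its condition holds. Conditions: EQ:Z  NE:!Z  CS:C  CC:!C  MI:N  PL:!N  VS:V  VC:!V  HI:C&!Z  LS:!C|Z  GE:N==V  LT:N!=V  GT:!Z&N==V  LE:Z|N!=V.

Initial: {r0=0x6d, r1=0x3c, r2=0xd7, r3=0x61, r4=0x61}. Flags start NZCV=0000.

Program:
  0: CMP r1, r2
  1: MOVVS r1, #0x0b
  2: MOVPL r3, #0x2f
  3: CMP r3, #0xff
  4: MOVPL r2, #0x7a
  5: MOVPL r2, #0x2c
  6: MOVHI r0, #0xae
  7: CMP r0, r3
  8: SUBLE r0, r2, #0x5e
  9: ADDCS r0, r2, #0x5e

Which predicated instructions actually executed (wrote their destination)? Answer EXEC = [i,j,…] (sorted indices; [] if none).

EXEC = [2,4,5,9]

0: ✓ CMP  NZCV=0000
1: · MOVVS
2: ✓ MOVPL  r3←0x2f
3: ✓ CMP  NZCV=0000
4: ✓ MOVPL  r2←0x7a
5: ✓ MOVPL  r2←0x2c
6: · MOVHI
7: ✓ CMP  NZCV=0010
8: · SUBLE
9: ✓ ADDCS  r0←0x8a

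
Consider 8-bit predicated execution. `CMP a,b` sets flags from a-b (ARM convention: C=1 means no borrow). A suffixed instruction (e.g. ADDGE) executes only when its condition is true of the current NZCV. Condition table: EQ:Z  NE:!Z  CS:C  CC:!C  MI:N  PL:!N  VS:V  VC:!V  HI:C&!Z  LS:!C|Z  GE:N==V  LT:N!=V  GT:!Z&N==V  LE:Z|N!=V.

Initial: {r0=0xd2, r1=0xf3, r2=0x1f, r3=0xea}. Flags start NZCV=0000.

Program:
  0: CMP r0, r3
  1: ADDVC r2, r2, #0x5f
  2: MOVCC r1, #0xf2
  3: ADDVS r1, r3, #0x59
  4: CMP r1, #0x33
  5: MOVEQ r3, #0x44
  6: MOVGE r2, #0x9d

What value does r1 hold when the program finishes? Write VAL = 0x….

0: ✓ CMP  NZCV=1000
1: ✓ ADDVC  r2←0x7e
2: ✓ MOVCC  r1←0xf2
3: · ADDVS
4: ✓ CMP  NZCV=1010
5: · MOVEQ
6: · MOVGE

VAL = 0xf2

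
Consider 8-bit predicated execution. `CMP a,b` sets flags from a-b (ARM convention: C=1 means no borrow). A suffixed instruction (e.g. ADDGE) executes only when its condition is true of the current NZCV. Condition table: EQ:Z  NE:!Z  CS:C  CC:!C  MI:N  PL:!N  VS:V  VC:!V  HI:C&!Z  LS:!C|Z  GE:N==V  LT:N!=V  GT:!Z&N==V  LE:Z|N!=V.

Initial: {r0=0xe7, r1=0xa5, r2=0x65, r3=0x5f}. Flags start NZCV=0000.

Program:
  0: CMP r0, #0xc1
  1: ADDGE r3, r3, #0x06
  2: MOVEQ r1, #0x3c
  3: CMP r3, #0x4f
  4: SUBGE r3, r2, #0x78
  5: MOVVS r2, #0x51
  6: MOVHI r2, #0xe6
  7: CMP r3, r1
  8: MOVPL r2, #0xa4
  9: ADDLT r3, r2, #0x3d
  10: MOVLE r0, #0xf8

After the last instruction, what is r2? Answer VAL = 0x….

[0] flags=0010 → (cmp)
[1] flags=0010 GE?T → r3=0x65
[2] flags=0010 EQ?F → skip
[3] flags=0010 → (cmp)
[4] flags=0010 GE?T → r3=0xed
[5] flags=0010 VS?F → skip
[6] flags=0010 HI?T → r2=0xe6
[7] flags=0010 → (cmp)
[8] flags=0010 PL?T → r2=0xa4
[9] flags=0010 LT?F → skip
[10] flags=0010 LE?F → skip

VAL = 0xa4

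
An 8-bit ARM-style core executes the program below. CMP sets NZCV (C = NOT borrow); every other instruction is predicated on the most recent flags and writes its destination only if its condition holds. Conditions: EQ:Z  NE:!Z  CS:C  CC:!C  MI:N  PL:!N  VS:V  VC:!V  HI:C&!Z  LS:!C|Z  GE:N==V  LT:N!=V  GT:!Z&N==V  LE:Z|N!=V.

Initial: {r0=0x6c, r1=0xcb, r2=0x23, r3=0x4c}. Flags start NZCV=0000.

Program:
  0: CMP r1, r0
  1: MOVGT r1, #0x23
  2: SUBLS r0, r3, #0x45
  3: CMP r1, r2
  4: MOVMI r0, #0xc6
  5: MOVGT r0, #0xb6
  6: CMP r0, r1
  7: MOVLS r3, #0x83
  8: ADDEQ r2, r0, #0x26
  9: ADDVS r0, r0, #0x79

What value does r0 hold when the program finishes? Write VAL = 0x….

VAL = 0xc6

[0] flags=0011 → (cmp)
[1] flags=0011 GT?F → skip
[2] flags=0011 LS?F → skip
[3] flags=1010 → (cmp)
[4] flags=1010 MI?T → r0=0xc6
[5] flags=1010 GT?F → skip
[6] flags=1000 → (cmp)
[7] flags=1000 LS?T → r3=0x83
[8] flags=1000 EQ?F → skip
[9] flags=1000 VS?F → skip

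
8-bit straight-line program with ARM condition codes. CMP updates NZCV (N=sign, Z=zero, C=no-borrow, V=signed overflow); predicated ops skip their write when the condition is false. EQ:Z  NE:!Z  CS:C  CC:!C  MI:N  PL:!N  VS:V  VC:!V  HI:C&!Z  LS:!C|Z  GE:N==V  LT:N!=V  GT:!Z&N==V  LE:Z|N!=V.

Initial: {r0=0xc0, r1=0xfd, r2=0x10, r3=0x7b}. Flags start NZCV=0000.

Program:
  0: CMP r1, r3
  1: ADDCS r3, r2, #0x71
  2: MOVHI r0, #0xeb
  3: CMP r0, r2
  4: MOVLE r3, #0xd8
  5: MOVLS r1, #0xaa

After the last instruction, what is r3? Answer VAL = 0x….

[0] flags=1010 → (cmp)
[1] flags=1010 CS?T → r3=0x81
[2] flags=1010 HI?T → r0=0xeb
[3] flags=1010 → (cmp)
[4] flags=1010 LE?T → r3=0xd8
[5] flags=1010 LS?F → skip

VAL = 0xd8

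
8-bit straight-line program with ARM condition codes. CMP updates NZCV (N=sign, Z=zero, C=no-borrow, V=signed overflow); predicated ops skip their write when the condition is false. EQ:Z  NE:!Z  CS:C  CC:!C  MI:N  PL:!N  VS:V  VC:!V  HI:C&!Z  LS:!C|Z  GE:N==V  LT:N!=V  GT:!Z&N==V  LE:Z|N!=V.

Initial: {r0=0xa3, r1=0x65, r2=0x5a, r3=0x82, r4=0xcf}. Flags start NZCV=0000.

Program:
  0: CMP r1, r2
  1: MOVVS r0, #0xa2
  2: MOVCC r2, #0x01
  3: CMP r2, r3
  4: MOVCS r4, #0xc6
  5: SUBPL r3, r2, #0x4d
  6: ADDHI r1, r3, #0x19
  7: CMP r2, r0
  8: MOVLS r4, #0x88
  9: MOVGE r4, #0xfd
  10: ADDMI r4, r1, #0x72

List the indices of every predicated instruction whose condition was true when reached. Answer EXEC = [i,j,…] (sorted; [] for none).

EXEC = [8,9,10]

[0] flags=0010 → (cmp)
[1] flags=0010 VS?F → skip
[2] flags=0010 CC?F → skip
[3] flags=1001 → (cmp)
[4] flags=1001 CS?F → skip
[5] flags=1001 PL?F → skip
[6] flags=1001 HI?F → skip
[7] flags=1001 → (cmp)
[8] flags=1001 LS?T → r4=0x88
[9] flags=1001 GE?T → r4=0xfd
[10] flags=1001 MI?T → r4=0xd7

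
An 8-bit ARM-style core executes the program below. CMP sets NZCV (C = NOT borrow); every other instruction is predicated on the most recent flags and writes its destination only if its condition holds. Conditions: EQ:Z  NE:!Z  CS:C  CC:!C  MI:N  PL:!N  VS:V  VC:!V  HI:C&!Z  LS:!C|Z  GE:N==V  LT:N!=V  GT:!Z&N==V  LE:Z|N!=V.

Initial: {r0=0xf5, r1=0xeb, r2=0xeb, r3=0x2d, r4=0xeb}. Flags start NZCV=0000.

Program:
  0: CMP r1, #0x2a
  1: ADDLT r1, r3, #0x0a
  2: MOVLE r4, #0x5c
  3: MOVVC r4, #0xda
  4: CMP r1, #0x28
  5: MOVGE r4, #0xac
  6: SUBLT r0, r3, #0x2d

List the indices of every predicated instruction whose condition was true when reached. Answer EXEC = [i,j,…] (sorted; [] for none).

EXEC = [1,2,3,5]

0: ✓ CMP  NZCV=1010
1: ✓ ADDLT  r1←0x37
2: ✓ MOVLE  r4←0x5c
3: ✓ MOVVC  r4←0xda
4: ✓ CMP  NZCV=0010
5: ✓ MOVGE  r4←0xac
6: · SUBLT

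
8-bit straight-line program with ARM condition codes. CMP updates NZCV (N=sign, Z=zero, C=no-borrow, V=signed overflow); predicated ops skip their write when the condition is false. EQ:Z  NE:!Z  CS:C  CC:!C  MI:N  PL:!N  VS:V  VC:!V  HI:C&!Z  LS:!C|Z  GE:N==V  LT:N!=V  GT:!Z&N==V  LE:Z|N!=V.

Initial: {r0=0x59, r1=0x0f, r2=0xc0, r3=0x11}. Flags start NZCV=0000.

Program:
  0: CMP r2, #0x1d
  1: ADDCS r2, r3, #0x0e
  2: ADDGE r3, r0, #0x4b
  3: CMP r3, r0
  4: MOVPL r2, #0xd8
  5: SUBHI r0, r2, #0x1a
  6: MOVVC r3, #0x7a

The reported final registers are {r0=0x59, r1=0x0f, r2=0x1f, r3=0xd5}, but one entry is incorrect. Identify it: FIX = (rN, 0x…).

[0] flags=1010 → (cmp)
[1] flags=1010 CS?T → r2=0x1f
[2] flags=1010 GE?F → skip
[3] flags=1000 → (cmp)
[4] flags=1000 PL?F → skip
[5] flags=1000 HI?F → skip
[6] flags=1000 VC?T → r3=0x7a

FIX = (r3, 0x7a)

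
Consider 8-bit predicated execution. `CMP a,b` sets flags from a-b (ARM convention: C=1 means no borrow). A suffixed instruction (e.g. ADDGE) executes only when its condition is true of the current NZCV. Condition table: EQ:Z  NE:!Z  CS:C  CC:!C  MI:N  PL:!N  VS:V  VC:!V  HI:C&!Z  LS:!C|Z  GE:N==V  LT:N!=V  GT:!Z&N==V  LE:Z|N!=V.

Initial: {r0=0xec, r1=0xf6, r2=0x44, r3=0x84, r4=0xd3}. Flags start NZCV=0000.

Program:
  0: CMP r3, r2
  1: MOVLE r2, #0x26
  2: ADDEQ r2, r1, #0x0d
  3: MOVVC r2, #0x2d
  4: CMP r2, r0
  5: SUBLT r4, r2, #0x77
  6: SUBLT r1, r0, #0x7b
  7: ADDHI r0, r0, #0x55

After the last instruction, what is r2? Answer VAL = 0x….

VAL = 0x26

0: ✓ CMP  NZCV=0011
1: ✓ MOVLE  r2←0x26
2: · ADDEQ
3: · MOVVC
4: ✓ CMP  NZCV=0000
5: · SUBLT
6: · SUBLT
7: · ADDHI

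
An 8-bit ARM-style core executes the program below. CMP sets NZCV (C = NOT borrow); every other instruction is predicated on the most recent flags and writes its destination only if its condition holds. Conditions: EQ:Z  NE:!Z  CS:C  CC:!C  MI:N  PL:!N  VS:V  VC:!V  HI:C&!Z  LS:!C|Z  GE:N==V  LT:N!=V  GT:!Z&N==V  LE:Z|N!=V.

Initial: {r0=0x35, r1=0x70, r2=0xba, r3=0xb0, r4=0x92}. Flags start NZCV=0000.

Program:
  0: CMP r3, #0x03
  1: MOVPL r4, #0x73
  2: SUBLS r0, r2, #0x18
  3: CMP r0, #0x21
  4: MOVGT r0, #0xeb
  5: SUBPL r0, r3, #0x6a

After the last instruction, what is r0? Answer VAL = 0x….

0: ✓ CMP  NZCV=1010
1: · MOVPL
2: · SUBLS
3: ✓ CMP  NZCV=0010
4: ✓ MOVGT  r0←0xeb
5: ✓ SUBPL  r0←0x46

VAL = 0x46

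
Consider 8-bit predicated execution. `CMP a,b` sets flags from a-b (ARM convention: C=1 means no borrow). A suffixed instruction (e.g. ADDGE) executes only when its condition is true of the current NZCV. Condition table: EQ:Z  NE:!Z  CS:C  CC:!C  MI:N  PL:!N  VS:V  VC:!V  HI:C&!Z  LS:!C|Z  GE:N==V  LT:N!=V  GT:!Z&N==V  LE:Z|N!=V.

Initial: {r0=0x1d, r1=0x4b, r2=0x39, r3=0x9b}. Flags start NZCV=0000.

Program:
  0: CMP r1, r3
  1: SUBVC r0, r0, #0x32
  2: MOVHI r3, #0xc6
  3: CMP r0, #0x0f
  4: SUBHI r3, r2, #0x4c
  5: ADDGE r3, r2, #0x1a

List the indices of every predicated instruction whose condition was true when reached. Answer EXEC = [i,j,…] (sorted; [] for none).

EXEC = [4,5]

[0] flags=1001 → (cmp)
[1] flags=1001 VC?F → skip
[2] flags=1001 HI?F → skip
[3] flags=0010 → (cmp)
[4] flags=0010 HI?T → r3=0xed
[5] flags=0010 GE?T → r3=0x53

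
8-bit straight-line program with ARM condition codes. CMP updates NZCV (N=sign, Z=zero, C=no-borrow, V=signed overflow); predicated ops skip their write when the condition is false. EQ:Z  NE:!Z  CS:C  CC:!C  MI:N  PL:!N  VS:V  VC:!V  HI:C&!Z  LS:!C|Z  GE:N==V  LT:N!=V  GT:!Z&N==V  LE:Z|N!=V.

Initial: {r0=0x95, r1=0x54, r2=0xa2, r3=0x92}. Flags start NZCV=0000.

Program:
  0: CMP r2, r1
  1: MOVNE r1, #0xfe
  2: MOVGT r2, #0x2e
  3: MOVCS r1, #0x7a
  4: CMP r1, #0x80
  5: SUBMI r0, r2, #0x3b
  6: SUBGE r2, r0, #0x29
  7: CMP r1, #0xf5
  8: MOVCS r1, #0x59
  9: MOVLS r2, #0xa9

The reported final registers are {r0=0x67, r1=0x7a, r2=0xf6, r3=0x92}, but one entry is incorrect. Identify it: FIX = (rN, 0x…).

FIX = (r2, 0xa9)

[0] flags=0011 → (cmp)
[1] flags=0011 NE?T → r1=0xfe
[2] flags=0011 GT?F → skip
[3] flags=0011 CS?T → r1=0x7a
[4] flags=1001 → (cmp)
[5] flags=1001 MI?T → r0=0x67
[6] flags=1001 GE?T → r2=0x3e
[7] flags=1001 → (cmp)
[8] flags=1001 CS?F → skip
[9] flags=1001 LS?T → r2=0xa9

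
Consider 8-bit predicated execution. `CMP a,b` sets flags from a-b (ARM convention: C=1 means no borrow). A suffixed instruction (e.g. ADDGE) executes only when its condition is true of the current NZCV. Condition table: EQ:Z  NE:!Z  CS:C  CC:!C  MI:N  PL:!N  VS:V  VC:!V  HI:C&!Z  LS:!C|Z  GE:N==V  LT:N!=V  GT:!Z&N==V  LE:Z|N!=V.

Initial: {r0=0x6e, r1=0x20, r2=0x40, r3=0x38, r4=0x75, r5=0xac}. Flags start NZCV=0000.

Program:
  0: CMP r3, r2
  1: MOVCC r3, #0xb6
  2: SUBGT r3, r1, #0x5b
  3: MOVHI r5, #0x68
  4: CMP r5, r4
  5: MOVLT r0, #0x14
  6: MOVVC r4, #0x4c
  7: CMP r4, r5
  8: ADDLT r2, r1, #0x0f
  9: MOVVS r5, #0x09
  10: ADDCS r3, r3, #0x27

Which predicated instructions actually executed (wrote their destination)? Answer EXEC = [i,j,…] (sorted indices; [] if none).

EXEC = [1,5,9]

[0] flags=1000 → (cmp)
[1] flags=1000 CC?T → r3=0xb6
[2] flags=1000 GT?F → skip
[3] flags=1000 HI?F → skip
[4] flags=0011 → (cmp)
[5] flags=0011 LT?T → r0=0x14
[6] flags=0011 VC?F → skip
[7] flags=1001 → (cmp)
[8] flags=1001 LT?F → skip
[9] flags=1001 VS?T → r5=0x09
[10] flags=1001 CS?F → skip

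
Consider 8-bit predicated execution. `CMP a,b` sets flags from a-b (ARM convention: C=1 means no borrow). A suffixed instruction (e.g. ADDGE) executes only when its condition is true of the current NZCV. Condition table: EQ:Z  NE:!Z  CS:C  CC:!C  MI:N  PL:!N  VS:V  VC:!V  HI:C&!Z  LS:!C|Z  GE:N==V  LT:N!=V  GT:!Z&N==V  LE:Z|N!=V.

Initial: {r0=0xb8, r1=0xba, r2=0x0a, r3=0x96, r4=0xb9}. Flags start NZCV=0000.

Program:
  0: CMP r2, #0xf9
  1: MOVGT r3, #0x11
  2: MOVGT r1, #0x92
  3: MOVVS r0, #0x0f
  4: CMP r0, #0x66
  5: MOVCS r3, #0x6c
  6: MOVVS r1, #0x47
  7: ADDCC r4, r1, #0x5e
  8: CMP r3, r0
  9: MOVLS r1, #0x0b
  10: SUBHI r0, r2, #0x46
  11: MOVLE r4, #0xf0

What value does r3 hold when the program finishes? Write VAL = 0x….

VAL = 0x6c

0: ✓ CMP  NZCV=0000
1: ✓ MOVGT  r3←0x11
2: ✓ MOVGT  r1←0x92
3: · MOVVS
4: ✓ CMP  NZCV=0011
5: ✓ MOVCS  r3←0x6c
6: ✓ MOVVS  r1←0x47
7: · ADDCC
8: ✓ CMP  NZCV=1001
9: ✓ MOVLS  r1←0x0b
10: · SUBHI
11: · MOVLE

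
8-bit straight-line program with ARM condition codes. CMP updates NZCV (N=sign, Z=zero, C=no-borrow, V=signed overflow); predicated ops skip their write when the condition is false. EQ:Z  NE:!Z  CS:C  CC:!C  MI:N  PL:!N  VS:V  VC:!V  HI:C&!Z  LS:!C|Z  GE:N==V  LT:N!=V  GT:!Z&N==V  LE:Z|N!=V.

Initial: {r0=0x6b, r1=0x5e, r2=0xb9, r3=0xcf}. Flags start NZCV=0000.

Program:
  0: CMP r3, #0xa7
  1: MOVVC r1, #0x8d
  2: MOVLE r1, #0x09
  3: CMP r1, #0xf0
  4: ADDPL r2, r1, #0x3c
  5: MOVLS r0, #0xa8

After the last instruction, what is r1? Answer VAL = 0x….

VAL = 0x8d

0: ✓ CMP  NZCV=0010
1: ✓ MOVVC  r1←0x8d
2: · MOVLE
3: ✓ CMP  NZCV=1000
4: · ADDPL
5: ✓ MOVLS  r0←0xa8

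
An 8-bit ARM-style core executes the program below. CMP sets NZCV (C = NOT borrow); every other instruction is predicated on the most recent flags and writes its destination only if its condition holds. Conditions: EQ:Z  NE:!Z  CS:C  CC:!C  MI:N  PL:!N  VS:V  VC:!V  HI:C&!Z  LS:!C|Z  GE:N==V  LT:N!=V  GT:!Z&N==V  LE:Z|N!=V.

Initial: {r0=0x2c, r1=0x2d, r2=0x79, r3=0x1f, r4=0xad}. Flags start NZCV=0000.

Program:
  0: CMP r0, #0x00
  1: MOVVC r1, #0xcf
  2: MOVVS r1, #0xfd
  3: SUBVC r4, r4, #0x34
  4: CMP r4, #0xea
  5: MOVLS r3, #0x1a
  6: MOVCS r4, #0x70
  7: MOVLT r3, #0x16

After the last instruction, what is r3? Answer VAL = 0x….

[0] flags=0010 → (cmp)
[1] flags=0010 VC?T → r1=0xcf
[2] flags=0010 VS?F → skip
[3] flags=0010 VC?T → r4=0x79
[4] flags=1001 → (cmp)
[5] flags=1001 LS?T → r3=0x1a
[6] flags=1001 CS?F → skip
[7] flags=1001 LT?F → skip

VAL = 0x1a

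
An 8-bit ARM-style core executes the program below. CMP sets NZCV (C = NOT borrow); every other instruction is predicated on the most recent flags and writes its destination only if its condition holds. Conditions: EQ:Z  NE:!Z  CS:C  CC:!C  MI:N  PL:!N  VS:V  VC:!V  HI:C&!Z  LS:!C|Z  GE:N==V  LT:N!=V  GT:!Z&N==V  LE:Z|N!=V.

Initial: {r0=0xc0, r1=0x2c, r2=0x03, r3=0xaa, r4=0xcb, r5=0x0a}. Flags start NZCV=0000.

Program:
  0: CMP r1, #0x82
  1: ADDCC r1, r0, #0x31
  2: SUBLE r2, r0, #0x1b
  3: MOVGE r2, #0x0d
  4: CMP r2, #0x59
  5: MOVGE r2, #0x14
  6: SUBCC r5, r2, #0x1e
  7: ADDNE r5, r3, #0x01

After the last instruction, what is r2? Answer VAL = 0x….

VAL = 0x0d

0: ✓ CMP  NZCV=1001
1: ✓ ADDCC  r1←0xf1
2: · SUBLE
3: ✓ MOVGE  r2←0x0d
4: ✓ CMP  NZCV=1000
5: · MOVGE
6: ✓ SUBCC  r5←0xef
7: ✓ ADDNE  r5←0xab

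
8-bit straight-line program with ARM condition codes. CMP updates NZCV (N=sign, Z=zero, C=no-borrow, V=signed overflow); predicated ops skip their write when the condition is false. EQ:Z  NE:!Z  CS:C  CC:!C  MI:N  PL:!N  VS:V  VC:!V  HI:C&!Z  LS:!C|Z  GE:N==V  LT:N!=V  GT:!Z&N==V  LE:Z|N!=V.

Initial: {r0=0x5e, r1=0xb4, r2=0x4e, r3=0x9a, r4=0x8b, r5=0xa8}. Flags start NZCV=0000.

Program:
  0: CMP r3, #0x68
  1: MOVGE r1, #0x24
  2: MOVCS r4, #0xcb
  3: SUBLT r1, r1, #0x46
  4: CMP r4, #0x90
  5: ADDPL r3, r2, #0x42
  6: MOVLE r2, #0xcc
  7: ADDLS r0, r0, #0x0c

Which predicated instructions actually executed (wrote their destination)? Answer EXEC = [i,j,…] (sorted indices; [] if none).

EXEC = [2,3,5]

0: ✓ CMP  NZCV=0011
1: · MOVGE
2: ✓ MOVCS  r4←0xcb
3: ✓ SUBLT  r1←0x6e
4: ✓ CMP  NZCV=0010
5: ✓ ADDPL  r3←0x90
6: · MOVLE
7: · ADDLS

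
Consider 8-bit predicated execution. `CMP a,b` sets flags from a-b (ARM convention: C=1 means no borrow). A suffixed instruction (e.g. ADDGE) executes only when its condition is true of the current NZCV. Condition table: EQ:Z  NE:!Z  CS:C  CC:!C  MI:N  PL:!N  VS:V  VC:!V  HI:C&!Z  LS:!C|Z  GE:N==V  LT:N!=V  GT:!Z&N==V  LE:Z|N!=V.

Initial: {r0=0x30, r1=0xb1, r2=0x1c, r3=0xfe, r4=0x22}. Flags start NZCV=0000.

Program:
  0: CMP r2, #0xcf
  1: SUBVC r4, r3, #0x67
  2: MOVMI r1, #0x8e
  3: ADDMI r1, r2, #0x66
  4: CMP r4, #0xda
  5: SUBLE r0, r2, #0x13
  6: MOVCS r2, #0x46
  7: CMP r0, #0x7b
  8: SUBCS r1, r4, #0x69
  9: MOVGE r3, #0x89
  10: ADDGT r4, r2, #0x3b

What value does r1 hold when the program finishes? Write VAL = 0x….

0: ✓ CMP  NZCV=0000
1: ✓ SUBVC  r4←0x97
2: · MOVMI
3: · ADDMI
4: ✓ CMP  NZCV=1000
5: ✓ SUBLE  r0←0x09
6: · MOVCS
7: ✓ CMP  NZCV=1000
8: · SUBCS
9: · MOVGE
10: · ADDGT

VAL = 0xb1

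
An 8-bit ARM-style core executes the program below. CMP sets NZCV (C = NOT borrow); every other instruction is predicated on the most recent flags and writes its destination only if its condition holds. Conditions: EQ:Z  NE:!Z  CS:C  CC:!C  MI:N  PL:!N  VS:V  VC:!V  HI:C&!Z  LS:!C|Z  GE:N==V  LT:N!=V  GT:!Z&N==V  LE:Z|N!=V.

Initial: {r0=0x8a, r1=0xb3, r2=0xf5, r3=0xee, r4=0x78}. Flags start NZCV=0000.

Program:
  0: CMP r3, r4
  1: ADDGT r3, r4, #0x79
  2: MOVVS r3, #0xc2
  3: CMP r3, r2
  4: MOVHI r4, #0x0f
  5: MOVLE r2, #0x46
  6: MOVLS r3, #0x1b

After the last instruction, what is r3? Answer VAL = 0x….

VAL = 0x1b

0: ✓ CMP  NZCV=0011
1: · ADDGT
2: ✓ MOVVS  r3←0xc2
3: ✓ CMP  NZCV=1000
4: · MOVHI
5: ✓ MOVLE  r2←0x46
6: ✓ MOVLS  r3←0x1b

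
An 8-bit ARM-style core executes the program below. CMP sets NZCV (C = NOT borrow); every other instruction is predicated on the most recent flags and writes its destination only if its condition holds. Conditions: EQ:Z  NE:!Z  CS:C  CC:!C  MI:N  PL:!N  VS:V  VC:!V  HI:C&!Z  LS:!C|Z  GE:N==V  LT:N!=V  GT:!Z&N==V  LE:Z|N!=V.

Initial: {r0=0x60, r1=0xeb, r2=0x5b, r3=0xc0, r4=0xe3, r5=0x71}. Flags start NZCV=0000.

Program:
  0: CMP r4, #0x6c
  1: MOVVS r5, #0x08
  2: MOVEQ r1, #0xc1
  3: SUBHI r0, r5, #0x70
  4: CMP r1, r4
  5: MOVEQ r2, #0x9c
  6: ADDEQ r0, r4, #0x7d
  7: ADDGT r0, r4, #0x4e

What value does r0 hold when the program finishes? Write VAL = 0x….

VAL = 0x31

0: ✓ CMP  NZCV=0011
1: ✓ MOVVS  r5←0x08
2: · MOVEQ
3: ✓ SUBHI  r0←0x98
4: ✓ CMP  NZCV=0010
5: · MOVEQ
6: · ADDEQ
7: ✓ ADDGT  r0←0x31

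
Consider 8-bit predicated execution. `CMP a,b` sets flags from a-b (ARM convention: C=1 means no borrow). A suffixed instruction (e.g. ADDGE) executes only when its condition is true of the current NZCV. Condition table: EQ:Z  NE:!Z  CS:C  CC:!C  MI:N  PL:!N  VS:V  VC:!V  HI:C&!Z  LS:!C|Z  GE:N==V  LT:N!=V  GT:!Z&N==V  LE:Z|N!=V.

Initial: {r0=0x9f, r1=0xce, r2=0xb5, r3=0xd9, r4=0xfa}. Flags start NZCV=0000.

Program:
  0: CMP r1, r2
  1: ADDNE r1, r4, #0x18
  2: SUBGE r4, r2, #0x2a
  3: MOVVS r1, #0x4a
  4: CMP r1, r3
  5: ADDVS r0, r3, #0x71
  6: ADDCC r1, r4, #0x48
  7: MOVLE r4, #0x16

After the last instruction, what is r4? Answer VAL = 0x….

[0] flags=0010 → (cmp)
[1] flags=0010 NE?T → r1=0x12
[2] flags=0010 GE?T → r4=0x8b
[3] flags=0010 VS?F → skip
[4] flags=0000 → (cmp)
[5] flags=0000 VS?F → skip
[6] flags=0000 CC?T → r1=0xd3
[7] flags=0000 LE?F → skip

VAL = 0x8b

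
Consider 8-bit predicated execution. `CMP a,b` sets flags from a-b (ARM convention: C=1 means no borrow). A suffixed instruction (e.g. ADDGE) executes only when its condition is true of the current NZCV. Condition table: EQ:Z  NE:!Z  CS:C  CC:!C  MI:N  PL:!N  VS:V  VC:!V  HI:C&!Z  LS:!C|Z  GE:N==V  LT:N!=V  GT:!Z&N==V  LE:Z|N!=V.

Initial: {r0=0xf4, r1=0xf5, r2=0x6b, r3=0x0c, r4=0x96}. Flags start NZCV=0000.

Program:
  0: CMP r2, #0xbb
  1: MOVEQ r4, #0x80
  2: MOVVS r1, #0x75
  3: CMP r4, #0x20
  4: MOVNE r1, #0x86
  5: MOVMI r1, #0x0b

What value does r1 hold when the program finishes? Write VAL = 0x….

0: ✓ CMP  NZCV=1001
1: · MOVEQ
2: ✓ MOVVS  r1←0x75
3: ✓ CMP  NZCV=0011
4: ✓ MOVNE  r1←0x86
5: · MOVMI

VAL = 0x86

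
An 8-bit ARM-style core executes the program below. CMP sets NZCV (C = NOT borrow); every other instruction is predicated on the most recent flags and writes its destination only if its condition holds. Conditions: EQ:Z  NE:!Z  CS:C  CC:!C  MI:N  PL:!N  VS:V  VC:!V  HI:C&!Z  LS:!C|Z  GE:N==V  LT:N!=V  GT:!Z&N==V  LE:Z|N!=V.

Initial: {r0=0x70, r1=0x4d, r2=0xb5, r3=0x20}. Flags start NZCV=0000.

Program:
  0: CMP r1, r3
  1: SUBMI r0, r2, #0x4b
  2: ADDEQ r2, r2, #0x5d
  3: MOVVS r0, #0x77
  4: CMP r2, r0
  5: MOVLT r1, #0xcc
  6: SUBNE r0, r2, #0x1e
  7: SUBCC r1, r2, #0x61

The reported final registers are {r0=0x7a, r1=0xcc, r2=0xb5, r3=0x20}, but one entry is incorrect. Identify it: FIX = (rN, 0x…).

FIX = (r0, 0x97)

[0] flags=0010 → (cmp)
[1] flags=0010 MI?F → skip
[2] flags=0010 EQ?F → skip
[3] flags=0010 VS?F → skip
[4] flags=0011 → (cmp)
[5] flags=0011 LT?T → r1=0xcc
[6] flags=0011 NE?T → r0=0x97
[7] flags=0011 CC?F → skip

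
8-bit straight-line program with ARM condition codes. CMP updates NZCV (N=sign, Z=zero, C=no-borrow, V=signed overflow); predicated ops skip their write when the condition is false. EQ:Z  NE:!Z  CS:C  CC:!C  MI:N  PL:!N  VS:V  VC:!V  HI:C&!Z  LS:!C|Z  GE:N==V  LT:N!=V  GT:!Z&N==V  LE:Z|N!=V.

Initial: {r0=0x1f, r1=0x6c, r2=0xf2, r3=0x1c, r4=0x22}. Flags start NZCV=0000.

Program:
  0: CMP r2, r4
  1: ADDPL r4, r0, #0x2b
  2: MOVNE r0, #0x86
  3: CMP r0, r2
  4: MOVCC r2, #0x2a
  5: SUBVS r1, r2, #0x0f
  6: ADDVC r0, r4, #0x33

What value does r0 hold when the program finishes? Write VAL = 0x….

0: ✓ CMP  NZCV=1010
1: · ADDPL
2: ✓ MOVNE  r0←0x86
3: ✓ CMP  NZCV=1000
4: ✓ MOVCC  r2←0x2a
5: · SUBVS
6: ✓ ADDVC  r0←0x55

VAL = 0x55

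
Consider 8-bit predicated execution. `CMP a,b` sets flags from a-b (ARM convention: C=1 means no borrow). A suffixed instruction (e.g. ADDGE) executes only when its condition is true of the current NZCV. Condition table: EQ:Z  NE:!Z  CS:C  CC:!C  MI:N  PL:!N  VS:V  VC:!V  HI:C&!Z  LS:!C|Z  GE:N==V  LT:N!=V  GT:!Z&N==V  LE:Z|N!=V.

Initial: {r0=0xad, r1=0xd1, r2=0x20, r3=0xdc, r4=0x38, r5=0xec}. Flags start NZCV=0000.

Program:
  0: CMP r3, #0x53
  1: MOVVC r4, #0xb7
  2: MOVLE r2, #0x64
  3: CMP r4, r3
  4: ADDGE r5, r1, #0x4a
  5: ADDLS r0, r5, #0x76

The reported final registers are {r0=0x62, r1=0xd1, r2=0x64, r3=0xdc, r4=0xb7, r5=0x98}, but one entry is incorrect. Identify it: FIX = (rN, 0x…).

0: ✓ CMP  NZCV=1010
1: ✓ MOVVC  r4←0xb7
2: ✓ MOVLE  r2←0x64
3: ✓ CMP  NZCV=1000
4: · ADDGE
5: ✓ ADDLS  r0←0x62

FIX = (r5, 0xec)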